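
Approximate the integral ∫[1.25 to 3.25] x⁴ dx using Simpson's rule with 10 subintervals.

f(x) = x⁴
a = 1.25, b = 3.25, n = 10
h = (b - a)/n = 0.200000

Simpson's rule: (h/3)[f(x₀) + 4f(x₁) + 2f(x₂) + ... + f(xₙ)]

x_0 = 1.2500, f(x_0) = 2.441406, coefficient = 1
x_1 = 1.4500, f(x_1) = 4.420506, coefficient = 4
x_2 = 1.6500, f(x_2) = 7.412006, coefficient = 2
x_3 = 1.8500, f(x_3) = 11.713506, coefficient = 4
x_4 = 2.0500, f(x_4) = 17.661006, coefficient = 2
x_5 = 2.2500, f(x_5) = 25.628906, coefficient = 4
x_6 = 2.4500, f(x_6) = 36.030006, coefficient = 2
x_7 = 2.6500, f(x_7) = 49.315506, coefficient = 4
x_8 = 2.8500, f(x_8) = 65.975006, coefficient = 2
x_9 = 3.0500, f(x_9) = 86.536506, coefficient = 4
x_10 = 3.2500, f(x_10) = 111.566406, coefficient = 1

I ≈ (0.200000/3) × 1078.623588 = 71.908239
Exact value: 71.907813
Error: 0.000427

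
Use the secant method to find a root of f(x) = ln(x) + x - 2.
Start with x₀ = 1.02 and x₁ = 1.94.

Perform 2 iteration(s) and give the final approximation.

f(x) = ln(x) + x - 2
x₀ = 1.02, x₁ = 1.94

Secant formula: x_{n+1} = x_n - f(x_n)(x_n - x_{n-1})/(f(x_n) - f(x_{n-1}))

Iteration 1:
  f(1.020000) = -0.960197
  f(1.940000) = 0.602688
  x_2 = 1.940000 - 0.602688×(1.940000 - 1.020000)/(0.602688 - (-0.960197))
       = 1.585225
Iteration 2:
  f(1.940000) = 0.602688
  f(1.585225) = 0.045951
  x_3 = 1.585225 - 0.045951×(1.585225 - 1.940000)/(0.045951 - 0.602688)
       = 1.555943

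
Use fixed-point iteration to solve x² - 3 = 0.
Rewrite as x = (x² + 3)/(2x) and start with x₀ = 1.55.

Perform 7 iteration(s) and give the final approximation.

Equation: x² - 3 = 0
Fixed-point form: x = (x² + 3)/(2x)
x₀ = 1.55

x_1 = g(1.550000) = 1.742742
x_2 = g(1.742742) = 1.732084
x_3 = g(1.732084) = 1.732051
x_4 = g(1.732051) = 1.732051
x_5 = g(1.732051) = 1.732051
x_6 = g(1.732051) = 1.732051
x_7 = g(1.732051) = 1.732051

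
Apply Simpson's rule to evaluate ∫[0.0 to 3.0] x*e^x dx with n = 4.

f(x) = x*e^x
a = 0.0, b = 3.0, n = 4
h = (b - a)/n = 0.750000

Simpson's rule: (h/3)[f(x₀) + 4f(x₁) + 2f(x₂) + ... + f(xₙ)]

x_0 = 0.0000, f(x_0) = 0.000000, coefficient = 1
x_1 = 0.7500, f(x_1) = 1.587750, coefficient = 4
x_2 = 1.5000, f(x_2) = 6.722534, coefficient = 2
x_3 = 2.2500, f(x_3) = 21.347406, coefficient = 4
x_4 = 3.0000, f(x_4) = 60.256611, coefficient = 1

I ≈ (0.750000/3) × 165.442301 = 41.360575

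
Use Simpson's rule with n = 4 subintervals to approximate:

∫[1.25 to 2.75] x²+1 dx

f(x) = x²+1
a = 1.25, b = 2.75, n = 4
h = (b - a)/n = 0.375000

Simpson's rule: (h/3)[f(x₀) + 4f(x₁) + 2f(x₂) + ... + f(xₙ)]

x_0 = 1.2500, f(x_0) = 2.562500, coefficient = 1
x_1 = 1.6250, f(x_1) = 3.640625, coefficient = 4
x_2 = 2.0000, f(x_2) = 5.000000, coefficient = 2
x_3 = 2.3750, f(x_3) = 6.640625, coefficient = 4
x_4 = 2.7500, f(x_4) = 8.562500, coefficient = 1

I ≈ (0.375000/3) × 62.250000 = 7.781250
Exact value: 7.781250
Error: 0.000000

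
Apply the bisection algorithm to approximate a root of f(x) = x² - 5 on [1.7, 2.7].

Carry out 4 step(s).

f(x) = x² - 5
Initial interval: [1.7, 2.7]

Iteration 1:
  c_1 = (1.700000 + 2.700000)/2 = 2.200000
  f(c_1) = f(2.200000) = -0.160000
  f(a) × f(c) ≥ 0, new interval: [2.200000, 2.700000]
Iteration 2:
  c_2 = (2.200000 + 2.700000)/2 = 2.450000
  f(c_2) = f(2.450000) = 1.002500
  f(a) × f(c) < 0, new interval: [2.200000, 2.450000]
Iteration 3:
  c_3 = (2.200000 + 2.450000)/2 = 2.325000
  f(c_3) = f(2.325000) = 0.405625
  f(a) × f(c) < 0, new interval: [2.200000, 2.325000]
Iteration 4:
  c_4 = (2.200000 + 2.325000)/2 = 2.262500
  f(c_4) = f(2.262500) = 0.118906
  f(a) × f(c) < 0, new interval: [2.200000, 2.262500]

After 4 iteration(s), the approximation is c_4 = 2.262500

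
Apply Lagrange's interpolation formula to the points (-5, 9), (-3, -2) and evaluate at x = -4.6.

Lagrange interpolation formula:
P(x) = Σ yᵢ × Lᵢ(x)
where Lᵢ(x) = Π_{j≠i} (x - xⱼ)/(xᵢ - xⱼ)

L_0(-4.6) = (-4.6 - (-3))/(-5 - (-3)) = 0.800000
L_1(-4.6) = (-4.6 - (-5))/(-3 - (-5)) = 0.200000

P(-4.6) = 9×L_0(-4.6) + (-2)×L_1(-4.6)
P(-4.6) = 6.800000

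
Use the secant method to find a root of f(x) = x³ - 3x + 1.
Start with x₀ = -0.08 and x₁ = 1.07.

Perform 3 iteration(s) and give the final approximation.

f(x) = x³ - 3x + 1
x₀ = -0.08, x₁ = 1.07

Secant formula: x_{n+1} = x_n - f(x_n)(x_n - x_{n-1})/(f(x_n) - f(x_{n-1}))

Iteration 1:
  f(-0.080000) = 1.239488
  f(1.070000) = -0.984957
  x_2 = 1.070000 - (-0.984957)×(1.070000 - (-0.080000))/(-0.984957 - 1.239488)
       = 0.560794
Iteration 2:
  f(1.070000) = -0.984957
  f(0.560794) = -0.506018
  x_3 = 0.560794 - (-0.506018)×(0.560794 - 1.070000)/(-0.506018 - (-0.984957))
       = 0.022798
Iteration 3:
  f(0.560794) = -0.506018
  f(0.022798) = 0.931619
  x_4 = 0.022798 - 0.931619×(0.022798 - 0.560794)/(0.931619 - (-0.506018))
       = 0.371431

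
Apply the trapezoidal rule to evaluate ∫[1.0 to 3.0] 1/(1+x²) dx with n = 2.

f(x) = 1/(1+x²)
a = 1.0, b = 3.0, n = 2
h = (b - a)/n = 1.000000

Trapezoidal rule: (h/2)[f(x₀) + 2f(x₁) + 2f(x₂) + ... + f(xₙ)]

x_0 = 1.0000, f(x_0) = 0.500000, coefficient = 1
x_1 = 2.0000, f(x_1) = 0.200000, coefficient = 2
x_2 = 3.0000, f(x_2) = 0.100000, coefficient = 1

I ≈ (1.000000/2) × 1.000000 = 0.500000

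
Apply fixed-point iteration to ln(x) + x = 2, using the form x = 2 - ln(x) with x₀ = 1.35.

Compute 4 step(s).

Equation: ln(x) + x = 2
Fixed-point form: x = 2 - ln(x)
x₀ = 1.35

x_1 = g(1.350000) = 1.699895
x_2 = g(1.699895) = 1.469433
x_3 = g(1.469433) = 1.615123
x_4 = g(1.615123) = 1.520589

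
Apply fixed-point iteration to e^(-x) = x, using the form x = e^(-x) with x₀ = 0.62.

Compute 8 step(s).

Equation: e^(-x) = x
Fixed-point form: x = e^(-x)
x₀ = 0.62

x_1 = g(0.620000) = 0.537944
x_2 = g(0.537944) = 0.583947
x_3 = g(0.583947) = 0.557693
x_4 = g(0.557693) = 0.572529
x_5 = g(0.572529) = 0.564097
x_6 = g(0.564097) = 0.568873
x_7 = g(0.568873) = 0.566163
x_8 = g(0.566163) = 0.567700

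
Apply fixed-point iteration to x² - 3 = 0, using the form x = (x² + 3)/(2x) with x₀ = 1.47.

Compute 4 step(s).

Equation: x² - 3 = 0
Fixed-point form: x = (x² + 3)/(2x)
x₀ = 1.47

x_1 = g(1.470000) = 1.755408
x_2 = g(1.755408) = 1.732206
x_3 = g(1.732206) = 1.732051
x_4 = g(1.732051) = 1.732051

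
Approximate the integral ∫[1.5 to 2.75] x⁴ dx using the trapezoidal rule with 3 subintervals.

f(x) = x⁴
a = 1.5, b = 2.75, n = 3
h = (b - a)/n = 0.416667

Trapezoidal rule: (h/2)[f(x₀) + 2f(x₁) + 2f(x₂) + ... + f(xₙ)]

x_0 = 1.5000, f(x_0) = 5.062500, coefficient = 1
x_1 = 1.9167, f(x_1) = 13.495419, coefficient = 2
x_2 = 2.3333, f(x_2) = 29.641975, coefficient = 2
x_3 = 2.7500, f(x_3) = 57.191406, coefficient = 1

I ≈ (0.416667/2) × 148.528694 = 30.943478
Exact value: 29.936523
Error: 1.006954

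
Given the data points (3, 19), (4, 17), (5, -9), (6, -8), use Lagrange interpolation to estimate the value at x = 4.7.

Lagrange interpolation formula:
P(x) = Σ yᵢ × Lᵢ(x)
where Lᵢ(x) = Π_{j≠i} (x - xⱼ)/(xᵢ - xⱼ)

L_0(4.7) = (4.7 - 4)/(3 - 4) × (4.7 - 5)/(3 - 5) × (4.7 - 6)/(3 - 6) = -0.045500
L_1(4.7) = (4.7 - 3)/(4 - 3) × (4.7 - 5)/(4 - 5) × (4.7 - 6)/(4 - 6) = 0.331500
L_2(4.7) = (4.7 - 3)/(5 - 3) × (4.7 - 4)/(5 - 4) × (4.7 - 6)/(5 - 6) = 0.773500
L_3(4.7) = (4.7 - 3)/(6 - 3) × (4.7 - 4)/(6 - 4) × (4.7 - 5)/(6 - 5) = -0.059500

P(4.7) = 19×L_0(4.7) + 17×L_1(4.7) + (-9)×L_2(4.7) + (-8)×L_3(4.7)
P(4.7) = -1.714500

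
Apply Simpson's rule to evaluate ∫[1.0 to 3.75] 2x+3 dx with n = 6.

f(x) = 2x+3
a = 1.0, b = 3.75, n = 6
h = (b - a)/n = 0.458333

Simpson's rule: (h/3)[f(x₀) + 4f(x₁) + 2f(x₂) + ... + f(xₙ)]

x_0 = 1.0000, f(x_0) = 5.000000, coefficient = 1
x_1 = 1.4583, f(x_1) = 5.916667, coefficient = 4
x_2 = 1.9167, f(x_2) = 6.833333, coefficient = 2
x_3 = 2.3750, f(x_3) = 7.750000, coefficient = 4
x_4 = 2.8333, f(x_4) = 8.666667, coefficient = 2
x_5 = 3.2917, f(x_5) = 9.583333, coefficient = 4
x_6 = 3.7500, f(x_6) = 10.500000, coefficient = 1

I ≈ (0.458333/3) × 139.500000 = 21.312500
Exact value: 21.312500
Error: 0.000000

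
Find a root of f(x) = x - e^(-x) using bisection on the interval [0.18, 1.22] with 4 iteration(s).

f(x) = x - e^(-x)
Initial interval: [0.18, 1.22]

Iteration 1:
  c_1 = (0.180000 + 1.220000)/2 = 0.700000
  f(c_1) = f(0.700000) = 0.203415
  f(a) × f(c) < 0, new interval: [0.180000, 0.700000]
Iteration 2:
  c_2 = (0.180000 + 0.700000)/2 = 0.440000
  f(c_2) = f(0.440000) = -0.204036
  f(a) × f(c) ≥ 0, new interval: [0.440000, 0.700000]
Iteration 3:
  c_3 = (0.440000 + 0.700000)/2 = 0.570000
  f(c_3) = f(0.570000) = 0.004475
  f(a) × f(c) < 0, new interval: [0.440000, 0.570000]
Iteration 4:
  c_4 = (0.440000 + 0.570000)/2 = 0.505000
  f(c_4) = f(0.505000) = -0.098506
  f(a) × f(c) ≥ 0, new interval: [0.505000, 0.570000]

After 4 iteration(s), the approximation is c_4 = 0.505000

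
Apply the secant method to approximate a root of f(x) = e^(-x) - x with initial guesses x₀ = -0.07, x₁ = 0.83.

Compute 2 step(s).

f(x) = e^(-x) - x
x₀ = -0.07, x₁ = 0.83

Secant formula: x_{n+1} = x_n - f(x_n)(x_n - x_{n-1})/(f(x_n) - f(x_{n-1}))

Iteration 1:
  f(-0.070000) = 1.142508
  f(0.830000) = -0.393951
  x_2 = 0.830000 - (-0.393951)×(0.830000 - (-0.070000))/(-0.393951 - 1.142508)
       = 0.599238
Iteration 2:
  f(0.830000) = -0.393951
  f(0.599238) = -0.050009
  x_3 = 0.599238 - (-0.050009)×(0.599238 - 0.830000)/(-0.050009 - (-0.393951))
       = 0.565686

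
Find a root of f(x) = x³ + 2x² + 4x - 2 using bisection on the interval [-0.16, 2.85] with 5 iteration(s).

f(x) = x³ + 2x² + 4x - 2
Initial interval: [-0.16, 2.85]

Iteration 1:
  c_1 = (-0.160000 + 2.850000)/2 = 1.345000
  f(c_1) = f(1.345000) = 9.431189
  f(a) × f(c) < 0, new interval: [-0.160000, 1.345000]
Iteration 2:
  c_2 = (-0.160000 + 1.345000)/2 = 0.592500
  f(c_2) = f(0.592500) = 1.280113
  f(a) × f(c) < 0, new interval: [-0.160000, 0.592500]
Iteration 3:
  c_3 = (-0.160000 + 0.592500)/2 = 0.216250
  f(c_3) = f(0.216250) = -1.031359
  f(a) × f(c) ≥ 0, new interval: [0.216250, 0.592500]
Iteration 4:
  c_4 = (0.216250 + 0.592500)/2 = 0.404375
  f(c_4) = f(0.404375) = 0.010661
  f(a) × f(c) < 0, new interval: [0.216250, 0.404375]
Iteration 5:
  c_5 = (0.216250 + 0.404375)/2 = 0.310312
  f(c_5) = f(0.310312) = -0.536281
  f(a) × f(c) ≥ 0, new interval: [0.310312, 0.404375]

After 5 iteration(s), the approximation is c_5 = 0.310312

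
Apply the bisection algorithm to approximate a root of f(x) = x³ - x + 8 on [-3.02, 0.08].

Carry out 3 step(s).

f(x) = x³ - x + 8
Initial interval: [-3.02, 0.08]

Iteration 1:
  c_1 = (-3.020000 + 0.080000)/2 = -1.470000
  f(c_1) = f(-1.470000) = 6.293477
  f(a) × f(c) < 0, new interval: [-3.020000, -1.470000]
Iteration 2:
  c_2 = (-3.020000 + (-1.470000))/2 = -2.245000
  f(c_2) = f(-2.245000) = -1.069856
  f(a) × f(c) ≥ 0, new interval: [-2.245000, -1.470000]
Iteration 3:
  c_3 = (-2.245000 + (-1.470000))/2 = -1.857500
  f(c_3) = f(-1.857500) = 3.448556
  f(a) × f(c) < 0, new interval: [-2.245000, -1.857500]

After 3 iteration(s), the approximation is c_3 = -1.857500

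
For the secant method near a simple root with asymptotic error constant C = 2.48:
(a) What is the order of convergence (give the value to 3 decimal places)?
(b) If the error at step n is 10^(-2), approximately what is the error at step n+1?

(a) Secant method has superlinear convergence with order φ = (1+√5)/2 ≈ 1.618.
    This means |e_{n+1}| ≈ C|e_n|^1.618.

(b) With |e_n| = 10^(-2) and C = 2.48:
    |e_{n+1}| ≈ 2.48 × (10^(-2))^1.618 = 2.48 × 10^(-3.24)

(a) ≈ 1.618 (golden ratio); (b) |e_{n+1}| ≈ 1.440e-03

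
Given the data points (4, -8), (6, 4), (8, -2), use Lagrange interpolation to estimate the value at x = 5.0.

Lagrange interpolation formula:
P(x) = Σ yᵢ × Lᵢ(x)
where Lᵢ(x) = Π_{j≠i} (x - xⱼ)/(xᵢ - xⱼ)

L_0(5.0) = (5.0 - 6)/(4 - 6) × (5.0 - 8)/(4 - 8) = 0.375000
L_1(5.0) = (5.0 - 4)/(6 - 4) × (5.0 - 8)/(6 - 8) = 0.750000
L_2(5.0) = (5.0 - 4)/(8 - 4) × (5.0 - 6)/(8 - 6) = -0.125000

P(5.0) = (-8)×L_0(5.0) + 4×L_1(5.0) + (-2)×L_2(5.0)
P(5.0) = 0.250000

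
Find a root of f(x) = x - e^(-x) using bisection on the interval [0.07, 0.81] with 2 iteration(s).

f(x) = x - e^(-x)
Initial interval: [0.07, 0.81]

Iteration 1:
  c_1 = (0.070000 + 0.810000)/2 = 0.440000
  f(c_1) = f(0.440000) = -0.204036
  f(a) × f(c) ≥ 0, new interval: [0.440000, 0.810000]
Iteration 2:
  c_2 = (0.440000 + 0.810000)/2 = 0.625000
  f(c_2) = f(0.625000) = 0.089739
  f(a) × f(c) < 0, new interval: [0.440000, 0.625000]

After 2 iteration(s), the approximation is c_2 = 0.625000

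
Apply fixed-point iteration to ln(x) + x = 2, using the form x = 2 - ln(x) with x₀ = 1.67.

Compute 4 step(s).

Equation: ln(x) + x = 2
Fixed-point form: x = 2 - ln(x)
x₀ = 1.67

x_1 = g(1.670000) = 1.487176
x_2 = g(1.487176) = 1.603121
x_3 = g(1.603121) = 1.528048
x_4 = g(1.528048) = 1.576009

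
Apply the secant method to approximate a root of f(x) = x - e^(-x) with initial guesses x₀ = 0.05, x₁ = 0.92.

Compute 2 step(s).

f(x) = x - e^(-x)
x₀ = 0.05, x₁ = 0.92

Secant formula: x_{n+1} = x_n - f(x_n)(x_n - x_{n-1})/(f(x_n) - f(x_{n-1}))

Iteration 1:
  f(0.050000) = -0.901229
  f(0.920000) = 0.521481
  x_2 = 0.920000 - 0.521481×(0.920000 - 0.050000)/(0.521481 - (-0.901229))
       = 0.601110
Iteration 2:
  f(0.920000) = 0.521481
  f(0.601110) = 0.052907
  x_3 = 0.601110 - 0.052907×(0.601110 - 0.920000)/(0.052907 - 0.521481)
       = 0.565104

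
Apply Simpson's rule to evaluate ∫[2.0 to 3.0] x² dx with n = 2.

f(x) = x²
a = 2.0, b = 3.0, n = 2
h = (b - a)/n = 0.500000

Simpson's rule: (h/3)[f(x₀) + 4f(x₁) + 2f(x₂) + ... + f(xₙ)]

x_0 = 2.0000, f(x_0) = 4.000000, coefficient = 1
x_1 = 2.5000, f(x_1) = 6.250000, coefficient = 4
x_2 = 3.0000, f(x_2) = 9.000000, coefficient = 1

I ≈ (0.500000/3) × 38.000000 = 6.333333
Exact value: 6.333333
Error: 0.000000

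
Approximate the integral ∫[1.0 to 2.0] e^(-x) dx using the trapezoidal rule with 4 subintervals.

f(x) = e^(-x)
a = 1.0, b = 2.0, n = 4
h = (b - a)/n = 0.250000

Trapezoidal rule: (h/2)[f(x₀) + 2f(x₁) + 2f(x₂) + ... + f(xₙ)]

x_0 = 1.0000, f(x_0) = 0.367879, coefficient = 1
x_1 = 1.2500, f(x_1) = 0.286505, coefficient = 2
x_2 = 1.5000, f(x_2) = 0.223130, coefficient = 2
x_3 = 1.7500, f(x_3) = 0.173774, coefficient = 2
x_4 = 2.0000, f(x_4) = 0.135335, coefficient = 1

I ≈ (0.250000/2) × 1.870033 = 0.233754
Exact value: 0.232544
Error: 0.001210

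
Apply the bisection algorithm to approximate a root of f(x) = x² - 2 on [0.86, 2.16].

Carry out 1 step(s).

f(x) = x² - 2
Initial interval: [0.86, 2.16]

Iteration 1:
  c_1 = (0.860000 + 2.160000)/2 = 1.510000
  f(c_1) = f(1.510000) = 0.280100
  f(a) × f(c) < 0, new interval: [0.860000, 1.510000]

After 1 iteration(s), the approximation is c_1 = 1.510000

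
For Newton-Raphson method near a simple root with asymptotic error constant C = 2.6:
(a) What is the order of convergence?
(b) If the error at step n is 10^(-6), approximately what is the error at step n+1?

(a) Newton-Raphson has quadratic (order 2) convergence near simple roots.
    This means |e_{n+1}| ≈ C|e_n|².

(b) With |e_n| = 10^(-6) and C = 2.6:
    |e_{n+1}| ≈ 2.6 × (10^(-6))² = 2.6 × 10^(-12)

(a) 2 (quadratic); (b) |e_{n+1}| ≈ 2.600e-12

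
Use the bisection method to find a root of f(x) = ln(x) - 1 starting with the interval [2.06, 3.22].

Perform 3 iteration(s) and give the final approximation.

f(x) = ln(x) - 1
Initial interval: [2.06, 3.22]

Iteration 1:
  c_1 = (2.060000 + 3.220000)/2 = 2.640000
  f(c_1) = f(2.640000) = -0.029221
  f(a) × f(c) ≥ 0, new interval: [2.640000, 3.220000]
Iteration 2:
  c_2 = (2.640000 + 3.220000)/2 = 2.930000
  f(c_2) = f(2.930000) = 0.075002
  f(a) × f(c) < 0, new interval: [2.640000, 2.930000]
Iteration 3:
  c_3 = (2.640000 + 2.930000)/2 = 2.785000
  f(c_3) = f(2.785000) = 0.024248
  f(a) × f(c) < 0, new interval: [2.640000, 2.785000]

After 3 iteration(s), the approximation is c_3 = 2.785000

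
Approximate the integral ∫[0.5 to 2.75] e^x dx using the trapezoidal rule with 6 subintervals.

f(x) = e^x
a = 0.5, b = 2.75, n = 6
h = (b - a)/n = 0.375000

Trapezoidal rule: (h/2)[f(x₀) + 2f(x₁) + 2f(x₂) + ... + f(xₙ)]

x_0 = 0.5000, f(x_0) = 1.648721, coefficient = 1
x_1 = 0.8750, f(x_1) = 2.398875, coefficient = 2
x_2 = 1.2500, f(x_2) = 3.490343, coefficient = 2
x_3 = 1.6250, f(x_3) = 5.078419, coefficient = 2
x_4 = 2.0000, f(x_4) = 7.389056, coefficient = 2
x_5 = 2.3750, f(x_5) = 10.751013, coefficient = 2
x_6 = 2.7500, f(x_6) = 15.642632, coefficient = 1

I ≈ (0.375000/2) × 75.506766 = 14.157519
Exact value: 13.993911
Error: 0.163608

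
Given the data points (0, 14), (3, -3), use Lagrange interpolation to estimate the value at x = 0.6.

Lagrange interpolation formula:
P(x) = Σ yᵢ × Lᵢ(x)
where Lᵢ(x) = Π_{j≠i} (x - xⱼ)/(xᵢ - xⱼ)

L_0(0.6) = (0.6 - 3)/(0 - 3) = 0.800000
L_1(0.6) = (0.6 - 0)/(3 - 0) = 0.200000

P(0.6) = 14×L_0(0.6) + (-3)×L_1(0.6)
P(0.6) = 10.600000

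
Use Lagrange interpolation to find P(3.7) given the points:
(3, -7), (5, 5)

Lagrange interpolation formula:
P(x) = Σ yᵢ × Lᵢ(x)
where Lᵢ(x) = Π_{j≠i} (x - xⱼ)/(xᵢ - xⱼ)

L_0(3.7) = (3.7 - 5)/(3 - 5) = 0.650000
L_1(3.7) = (3.7 - 3)/(5 - 3) = 0.350000

P(3.7) = (-7)×L_0(3.7) + 5×L_1(3.7)
P(3.7) = -2.800000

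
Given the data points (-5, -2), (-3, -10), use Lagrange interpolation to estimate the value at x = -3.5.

Lagrange interpolation formula:
P(x) = Σ yᵢ × Lᵢ(x)
where Lᵢ(x) = Π_{j≠i} (x - xⱼ)/(xᵢ - xⱼ)

L_0(-3.5) = (-3.5 - (-3))/(-5 - (-3)) = 0.250000
L_1(-3.5) = (-3.5 - (-5))/(-3 - (-5)) = 0.750000

P(-3.5) = (-2)×L_0(-3.5) + (-10)×L_1(-3.5)
P(-3.5) = -8.000000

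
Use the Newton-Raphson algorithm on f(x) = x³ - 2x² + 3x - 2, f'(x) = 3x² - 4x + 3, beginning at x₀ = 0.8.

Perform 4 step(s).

f(x) = x³ - 2x² + 3x - 2
f'(x) = 3x² - 4x + 3
x₀ = 0.8

Newton-Raphson formula: x_{n+1} = x_n - f(x_n)/f'(x_n)

Iteration 1:
  f(0.800000) = -0.368000
  f'(0.800000) = 1.720000
  x_1 = 0.800000 - (-0.368000)/1.720000 = 1.013953
Iteration 2:
  f(1.013953) = 0.028104
  f'(1.013953) = 2.028491
  x_2 = 1.013953 - 0.028104/2.028491 = 1.000099
Iteration 3:
  f(1.000099) = 0.000197
  f'(1.000099) = 2.000197
  x_3 = 1.000099 - 0.000197/2.000197 = 1.000000
Iteration 4:
  f(1.000000) = 0.000000
  f'(1.000000) = 2.000000
  x_4 = 1.000000 - 0.000000/2.000000 = 1.000000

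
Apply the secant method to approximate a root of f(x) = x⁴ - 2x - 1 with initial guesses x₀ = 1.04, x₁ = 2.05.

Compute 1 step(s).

f(x) = x⁴ - 2x - 1
x₀ = 1.04, x₁ = 2.05

Secant formula: x_{n+1} = x_n - f(x_n)(x_n - x_{n-1})/(f(x_n) - f(x_{n-1}))

Iteration 1:
  f(1.040000) = -1.910141
  f(2.050000) = 12.561006
  x_2 = 2.050000 - 12.561006×(2.050000 - 1.040000)/(12.561006 - (-1.910141))
       = 1.173317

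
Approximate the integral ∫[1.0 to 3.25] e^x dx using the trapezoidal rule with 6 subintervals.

f(x) = e^x
a = 1.0, b = 3.25, n = 6
h = (b - a)/n = 0.375000

Trapezoidal rule: (h/2)[f(x₀) + 2f(x₁) + 2f(x₂) + ... + f(xₙ)]

x_0 = 1.0000, f(x_0) = 2.718282, coefficient = 1
x_1 = 1.3750, f(x_1) = 3.955077, coefficient = 2
x_2 = 1.7500, f(x_2) = 5.754603, coefficient = 2
x_3 = 2.1250, f(x_3) = 8.372897, coefficient = 2
x_4 = 2.5000, f(x_4) = 12.182494, coefficient = 2
x_5 = 2.8750, f(x_5) = 17.725424, coefficient = 2
x_6 = 3.2500, f(x_6) = 25.790340, coefficient = 1

I ≈ (0.375000/2) × 124.489612 = 23.341802
Exact value: 23.072058
Error: 0.269744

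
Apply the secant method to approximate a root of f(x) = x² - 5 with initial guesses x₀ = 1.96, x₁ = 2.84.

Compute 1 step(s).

f(x) = x² - 5
x₀ = 1.96, x₁ = 2.84

Secant formula: x_{n+1} = x_n - f(x_n)(x_n - x_{n-1})/(f(x_n) - f(x_{n-1}))

Iteration 1:
  f(1.960000) = -1.158400
  f(2.840000) = 3.065600
  x_2 = 2.840000 - 3.065600×(2.840000 - 1.960000)/(3.065600 - (-1.158400))
       = 2.201333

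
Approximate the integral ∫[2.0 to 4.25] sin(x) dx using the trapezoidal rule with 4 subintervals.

f(x) = sin(x)
a = 2.0, b = 4.25, n = 4
h = (b - a)/n = 0.562500

Trapezoidal rule: (h/2)[f(x₀) + 2f(x₁) + 2f(x₂) + ... + f(xₙ)]

x_0 = 2.0000, f(x_0) = 0.909297, coefficient = 1
x_1 = 2.5625, f(x_1) = 0.547265, coefficient = 2
x_2 = 3.1250, f(x_2) = 0.016592, coefficient = 2
x_3 = 3.6875, f(x_3) = -0.519194, coefficient = 2
x_4 = 4.2500, f(x_4) = -0.894989, coefficient = 1

I ≈ (0.562500/2) × 0.103634 = 0.029147
Exact value: 0.029941
Error: 0.000794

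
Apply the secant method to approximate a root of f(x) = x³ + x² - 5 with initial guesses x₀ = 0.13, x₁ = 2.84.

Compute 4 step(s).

f(x) = x³ + x² - 5
x₀ = 0.13, x₁ = 2.84

Secant formula: x_{n+1} = x_n - f(x_n)(x_n - x_{n-1})/(f(x_n) - f(x_{n-1}))

Iteration 1:
  f(0.130000) = -4.980903
  f(2.840000) = 25.971904
  x_2 = 2.840000 - 25.971904×(2.840000 - 0.130000)/(25.971904 - (-4.980903))
       = 0.566091
Iteration 2:
  f(2.840000) = 25.971904
  f(0.566091) = -4.498132
  x_3 = 0.566091 - (-4.498132)×(0.566091 - 2.840000)/(-4.498132 - 25.971904)
       = 0.901776
Iteration 3:
  f(0.566091) = -4.498132
  f(0.901776) = -3.453474
  x_4 = 0.901776 - (-3.453474)×(0.901776 - 0.566091)/(-3.453474 - (-4.498132))
       = 2.011499
Iteration 4:
  f(0.901776) = -3.453474
  f(2.011499) = 7.184913
  x_5 = 2.011499 - 7.184913×(2.011499 - 0.901776)/(7.184913 - (-3.453474))
       = 1.262019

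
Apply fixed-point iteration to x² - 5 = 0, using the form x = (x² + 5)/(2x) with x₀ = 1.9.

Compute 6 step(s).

Equation: x² - 5 = 0
Fixed-point form: x = (x² + 5)/(2x)
x₀ = 1.9

x_1 = g(1.900000) = 2.265789
x_2 = g(2.265789) = 2.236263
x_3 = g(2.236263) = 2.236068
x_4 = g(2.236068) = 2.236068
x_5 = g(2.236068) = 2.236068
x_6 = g(2.236068) = 2.236068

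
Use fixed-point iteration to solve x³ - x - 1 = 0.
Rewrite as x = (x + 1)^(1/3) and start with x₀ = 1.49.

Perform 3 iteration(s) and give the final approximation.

Equation: x³ - x - 1 = 0
Fixed-point form: x = (x + 1)^(1/3)
x₀ = 1.49

x_1 = g(1.490000) = 1.355397
x_2 = g(1.355397) = 1.330520
x_3 = g(1.330520) = 1.325819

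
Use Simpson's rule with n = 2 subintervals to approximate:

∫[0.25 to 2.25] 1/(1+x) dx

f(x) = 1/(1+x)
a = 0.25, b = 2.25, n = 2
h = (b - a)/n = 1.000000

Simpson's rule: (h/3)[f(x₀) + 4f(x₁) + 2f(x₂) + ... + f(xₙ)]

x_0 = 0.2500, f(x_0) = 0.800000, coefficient = 1
x_1 = 1.2500, f(x_1) = 0.444444, coefficient = 4
x_2 = 2.2500, f(x_2) = 0.307692, coefficient = 1

I ≈ (1.000000/3) × 2.885470 = 0.961823
Exact value: 0.955511
Error: 0.006312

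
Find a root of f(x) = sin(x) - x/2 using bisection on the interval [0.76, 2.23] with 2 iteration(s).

f(x) = sin(x) - x/2
Initial interval: [0.76, 2.23]

Iteration 1:
  c_1 = (0.760000 + 2.230000)/2 = 1.495000
  f(c_1) = f(1.495000) = 0.249629
  f(a) × f(c) ≥ 0, new interval: [1.495000, 2.230000]
Iteration 2:
  c_2 = (1.495000 + 2.230000)/2 = 1.862500
  f(c_2) = f(1.862500) = 0.026505
  f(a) × f(c) ≥ 0, new interval: [1.862500, 2.230000]

After 2 iteration(s), the approximation is c_2 = 1.862500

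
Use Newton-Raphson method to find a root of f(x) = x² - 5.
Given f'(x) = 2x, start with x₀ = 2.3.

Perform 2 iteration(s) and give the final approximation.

f(x) = x² - 5
f'(x) = 2x
x₀ = 2.3

Newton-Raphson formula: x_{n+1} = x_n - f(x_n)/f'(x_n)

Iteration 1:
  f(2.300000) = 0.290000
  f'(2.300000) = 4.600000
  x_1 = 2.300000 - 0.290000/4.600000 = 2.236957
Iteration 2:
  f(2.236957) = 0.003974
  f'(2.236957) = 4.473913
  x_2 = 2.236957 - 0.003974/4.473913 = 2.236068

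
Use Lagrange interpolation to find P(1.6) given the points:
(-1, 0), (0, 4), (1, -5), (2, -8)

Lagrange interpolation formula:
P(x) = Σ yᵢ × Lᵢ(x)
where Lᵢ(x) = Π_{j≠i} (x - xⱼ)/(xᵢ - xⱼ)

L_0(1.6) = (1.6 - 0)/(-1 - 0) × (1.6 - 1)/(-1 - 1) × (1.6 - 2)/(-1 - 2) = 0.064000
L_1(1.6) = (1.6 - (-1))/(0 - (-1)) × (1.6 - 1)/(0 - 1) × (1.6 - 2)/(0 - 2) = -0.312000
L_2(1.6) = (1.6 - (-1))/(1 - (-1)) × (1.6 - 0)/(1 - 0) × (1.6 - 2)/(1 - 2) = 0.832000
L_3(1.6) = (1.6 - (-1))/(2 - (-1)) × (1.6 - 0)/(2 - 0) × (1.6 - 1)/(2 - 1) = 0.416000

P(1.6) = 0×L_0(1.6) + 4×L_1(1.6) + (-5)×L_2(1.6) + (-8)×L_3(1.6)
P(1.6) = -8.736000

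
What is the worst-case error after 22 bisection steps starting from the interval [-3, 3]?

Bisection error bound: |error| ≤ (b-a)/2^n
|error| ≤ (3 - (-3))/2^22 = 6/2^22
|error| ≤ 0.0000014305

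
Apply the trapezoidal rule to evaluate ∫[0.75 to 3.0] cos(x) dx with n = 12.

f(x) = cos(x)
a = 0.75, b = 3.0, n = 12
h = (b - a)/n = 0.187500

Trapezoidal rule: (h/2)[f(x₀) + 2f(x₁) + 2f(x₂) + ... + f(xₙ)]

x_0 = 0.7500, f(x_0) = 0.731689, coefficient = 1
x_1 = 0.9375, f(x_1) = 0.591805, coefficient = 2
x_2 = 1.1250, f(x_2) = 0.431177, coefficient = 2
x_3 = 1.3125, f(x_3) = 0.255434, coefficient = 2
x_4 = 1.5000, f(x_4) = 0.070737, coefficient = 2
x_5 = 1.6875, f(x_5) = -0.116439, coefficient = 2
x_6 = 1.8750, f(x_6) = -0.299534, coefficient = 2
x_7 = 2.0625, f(x_7) = -0.472128, coefficient = 2
x_8 = 2.2500, f(x_8) = -0.628174, coefficient = 2
x_9 = 2.4375, f(x_9) = -0.762199, coefficient = 2
x_10 = 2.6250, f(x_10) = -0.869507, coefficient = 2
x_11 = 2.8125, f(x_11) = -0.946336, coefficient = 2
x_12 = 3.0000, f(x_12) = -0.989992, coefficient = 1

I ≈ (0.187500/2) × -5.748632 = -0.538934
Exact value: -0.540519
Error: 0.001584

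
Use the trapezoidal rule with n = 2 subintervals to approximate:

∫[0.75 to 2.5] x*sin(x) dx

f(x) = x*sin(x)
a = 0.75, b = 2.5, n = 2
h = (b - a)/n = 0.875000

Trapezoidal rule: (h/2)[f(x₀) + 2f(x₁) + 2f(x₂) + ... + f(xₙ)]

x_0 = 0.7500, f(x_0) = 0.511229, coefficient = 1
x_1 = 1.6250, f(x_1) = 1.622613, coefficient = 2
x_2 = 2.5000, f(x_2) = 1.496180, coefficient = 1

I ≈ (0.875000/2) × 5.252636 = 2.298028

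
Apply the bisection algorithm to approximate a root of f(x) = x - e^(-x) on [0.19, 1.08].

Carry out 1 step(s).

f(x) = x - e^(-x)
Initial interval: [0.19, 1.08]

Iteration 1:
  c_1 = (0.190000 + 1.080000)/2 = 0.635000
  f(c_1) = f(0.635000) = 0.105065
  f(a) × f(c) < 0, new interval: [0.190000, 0.635000]

After 1 iteration(s), the approximation is c_1 = 0.635000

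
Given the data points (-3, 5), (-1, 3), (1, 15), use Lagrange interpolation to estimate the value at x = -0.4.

Lagrange interpolation formula:
P(x) = Σ yᵢ × Lᵢ(x)
where Lᵢ(x) = Π_{j≠i} (x - xⱼ)/(xᵢ - xⱼ)

L_0(-0.4) = (-0.4 - (-1))/(-3 - (-1)) × (-0.4 - 1)/(-3 - 1) = -0.105000
L_1(-0.4) = (-0.4 - (-3))/(-1 - (-3)) × (-0.4 - 1)/(-1 - 1) = 0.910000
L_2(-0.4) = (-0.4 - (-3))/(1 - (-3)) × (-0.4 - (-1))/(1 - (-1)) = 0.195000

P(-0.4) = 5×L_0(-0.4) + 3×L_1(-0.4) + 15×L_2(-0.4)
P(-0.4) = 5.130000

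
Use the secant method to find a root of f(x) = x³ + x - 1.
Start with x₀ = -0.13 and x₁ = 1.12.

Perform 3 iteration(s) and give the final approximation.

f(x) = x³ + x - 1
x₀ = -0.13, x₁ = 1.12

Secant formula: x_{n+1} = x_n - f(x_n)(x_n - x_{n-1})/(f(x_n) - f(x_{n-1}))

Iteration 1:
  f(-0.130000) = -1.132197
  f(1.120000) = 1.524928
  x_2 = 1.120000 - 1.524928×(1.120000 - (-0.130000))/(1.524928 - (-1.132197))
       = 0.402623
Iteration 2:
  f(1.120000) = 1.524928
  f(0.402623) = -0.532109
  x_3 = 0.402623 - (-0.532109)×(0.402623 - 1.120000)/(-0.532109 - 1.524928)
       = 0.588192
Iteration 3:
  f(0.402623) = -0.532109
  f(0.588192) = -0.208310
  x_4 = 0.588192 - (-0.208310)×(0.588192 - 0.402623)/(-0.208310 - (-0.532109))
       = 0.707575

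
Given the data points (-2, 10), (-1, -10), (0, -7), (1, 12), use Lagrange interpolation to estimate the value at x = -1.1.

Lagrange interpolation formula:
P(x) = Σ yᵢ × Lᵢ(x)
where Lᵢ(x) = Π_{j≠i} (x - xⱼ)/(xᵢ - xⱼ)

L_0(-1.1) = (-1.1 - (-1))/(-2 - (-1)) × (-1.1 - 0)/(-2 - 0) × (-1.1 - 1)/(-2 - 1) = 0.038500
L_1(-1.1) = (-1.1 - (-2))/(-1 - (-2)) × (-1.1 - 0)/(-1 - 0) × (-1.1 - 1)/(-1 - 1) = 1.039500
L_2(-1.1) = (-1.1 - (-2))/(0 - (-2)) × (-1.1 - (-1))/(0 - (-1)) × (-1.1 - 1)/(0 - 1) = -0.094500
L_3(-1.1) = (-1.1 - (-2))/(1 - (-2)) × (-1.1 - (-1))/(1 - (-1)) × (-1.1 - 0)/(1 - 0) = 0.016500

P(-1.1) = 10×L_0(-1.1) + (-10)×L_1(-1.1) + (-7)×L_2(-1.1) + 12×L_3(-1.1)
P(-1.1) = -9.150500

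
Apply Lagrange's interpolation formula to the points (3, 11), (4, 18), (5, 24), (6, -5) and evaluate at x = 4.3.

Lagrange interpolation formula:
P(x) = Σ yᵢ × Lᵢ(x)
where Lᵢ(x) = Π_{j≠i} (x - xⱼ)/(xᵢ - xⱼ)

L_0(4.3) = (4.3 - 4)/(3 - 4) × (4.3 - 5)/(3 - 5) × (4.3 - 6)/(3 - 6) = -0.059500
L_1(4.3) = (4.3 - 3)/(4 - 3) × (4.3 - 5)/(4 - 5) × (4.3 - 6)/(4 - 6) = 0.773500
L_2(4.3) = (4.3 - 3)/(5 - 3) × (4.3 - 4)/(5 - 4) × (4.3 - 6)/(5 - 6) = 0.331500
L_3(4.3) = (4.3 - 3)/(6 - 3) × (4.3 - 4)/(6 - 4) × (4.3 - 5)/(6 - 5) = -0.045500

P(4.3) = 11×L_0(4.3) + 18×L_1(4.3) + 24×L_2(4.3) + (-5)×L_3(4.3)
P(4.3) = 21.452000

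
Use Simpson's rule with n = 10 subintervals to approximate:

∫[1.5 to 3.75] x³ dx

f(x) = x³
a = 1.5, b = 3.75, n = 10
h = (b - a)/n = 0.225000

Simpson's rule: (h/3)[f(x₀) + 4f(x₁) + 2f(x₂) + ... + f(xₙ)]

x_0 = 1.5000, f(x_0) = 3.375000, coefficient = 1
x_1 = 1.7250, f(x_1) = 5.132953, coefficient = 4
x_2 = 1.9500, f(x_2) = 7.414875, coefficient = 2
x_3 = 2.1750, f(x_3) = 10.289109, coefficient = 4
x_4 = 2.4000, f(x_4) = 13.824000, coefficient = 2
x_5 = 2.6250, f(x_5) = 18.087891, coefficient = 4
x_6 = 2.8500, f(x_6) = 23.149125, coefficient = 2
x_7 = 3.0750, f(x_7) = 29.076047, coefficient = 4
x_8 = 3.3000, f(x_8) = 35.937000, coefficient = 2
x_9 = 3.5250, f(x_9) = 43.800328, coefficient = 4
x_10 = 3.7500, f(x_10) = 52.734375, coefficient = 1

I ≈ (0.225000/3) × 642.304688 = 48.172852
Exact value: 48.172852
Error: 0.000000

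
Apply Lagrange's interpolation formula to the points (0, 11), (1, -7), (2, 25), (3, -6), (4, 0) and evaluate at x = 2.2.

Lagrange interpolation formula:
P(x) = Σ yᵢ × Lᵢ(x)
where Lᵢ(x) = Π_{j≠i} (x - xⱼ)/(xᵢ - xⱼ)

L_0(2.2) = (2.2 - 1)/(0 - 1) × (2.2 - 2)/(0 - 2) × (2.2 - 3)/(0 - 3) × (2.2 - 4)/(0 - 4) = 0.014400
L_1(2.2) = (2.2 - 0)/(1 - 0) × (2.2 - 2)/(1 - 2) × (2.2 - 3)/(1 - 3) × (2.2 - 4)/(1 - 4) = -0.105600
L_2(2.2) = (2.2 - 0)/(2 - 0) × (2.2 - 1)/(2 - 1) × (2.2 - 3)/(2 - 3) × (2.2 - 4)/(2 - 4) = 0.950400
L_3(2.2) = (2.2 - 0)/(3 - 0) × (2.2 - 1)/(3 - 1) × (2.2 - 2)/(3 - 2) × (2.2 - 4)/(3 - 4) = 0.158400
L_4(2.2) = (2.2 - 0)/(4 - 0) × (2.2 - 1)/(4 - 1) × (2.2 - 2)/(4 - 2) × (2.2 - 3)/(4 - 3) = -0.017600

P(2.2) = 11×L_0(2.2) + (-7)×L_1(2.2) + 25×L_2(2.2) + (-6)×L_3(2.2) + 0×L_4(2.2)
P(2.2) = 23.707200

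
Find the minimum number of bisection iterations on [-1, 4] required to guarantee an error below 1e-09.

We need (b-a)/2^n ≤ 1e-09
(4 - (-1))/2^n ≤ 1e-09
5/2^n ≤ 1e-09
2^n ≥ 5000000000
n ≥ log₂(5000000000) = 32.22
n ≥ 33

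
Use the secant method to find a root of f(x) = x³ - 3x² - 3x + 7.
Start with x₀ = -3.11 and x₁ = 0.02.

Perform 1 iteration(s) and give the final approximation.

f(x) = x³ - 3x² - 3x + 7
x₀ = -3.11, x₁ = 0.02

Secant formula: x_{n+1} = x_n - f(x_n)(x_n - x_{n-1})/(f(x_n) - f(x_{n-1}))

Iteration 1:
  f(-3.110000) = -42.766531
  f(0.020000) = 6.938808
  x_2 = 0.020000 - 6.938808×(0.020000 - (-3.110000))/(6.938808 - (-42.766531))
       = -0.416944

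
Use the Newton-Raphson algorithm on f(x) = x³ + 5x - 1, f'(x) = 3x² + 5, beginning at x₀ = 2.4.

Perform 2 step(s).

f(x) = x³ + 5x - 1
f'(x) = 3x² + 5
x₀ = 2.4

Newton-Raphson formula: x_{n+1} = x_n - f(x_n)/f'(x_n)

Iteration 1:
  f(2.400000) = 24.824000
  f'(2.400000) = 22.280000
  x_1 = 2.400000 - 24.824000/22.280000 = 1.285817
Iteration 2:
  f(1.285817) = 7.554958
  f'(1.285817) = 9.959975
  x_2 = 1.285817 - 7.554958/9.959975 = 0.527285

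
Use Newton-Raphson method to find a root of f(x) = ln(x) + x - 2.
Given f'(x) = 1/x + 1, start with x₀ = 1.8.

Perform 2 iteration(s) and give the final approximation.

f(x) = ln(x) + x - 2
f'(x) = 1/x + 1
x₀ = 1.8

Newton-Raphson formula: x_{n+1} = x_n - f(x_n)/f'(x_n)

Iteration 1:
  f(1.800000) = 0.387787
  f'(1.800000) = 1.555556
  x_1 = 1.800000 - 0.387787/1.555556 = 1.550709
Iteration 2:
  f(1.550709) = -0.010579
  f'(1.550709) = 1.644866
  x_2 = 1.550709 - (-0.010579)/1.644866 = 1.557140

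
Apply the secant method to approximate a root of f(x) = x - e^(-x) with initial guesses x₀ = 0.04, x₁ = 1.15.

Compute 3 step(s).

f(x) = x - e^(-x)
x₀ = 0.04, x₁ = 1.15

Secant formula: x_{n+1} = x_n - f(x_n)(x_n - x_{n-1})/(f(x_n) - f(x_{n-1}))

Iteration 1:
  f(0.040000) = -0.920789
  f(1.150000) = 0.833363
  x_2 = 1.150000 - 0.833363×(1.150000 - 0.040000)/(0.833363 - (-0.920789))
       = 0.622661
Iteration 2:
  f(1.150000) = 0.833363
  f(0.622661) = 0.086146
  x_3 = 0.622661 - 0.086146×(0.622661 - 1.150000)/(0.086146 - 0.833363)
       = 0.561864
Iteration 3:
  f(0.622661) = 0.086146
  f(0.561864) = -0.008281
  x_4 = 0.561864 - (-0.008281)×(0.561864 - 0.622661)/(-0.008281 - 0.086146)
       = 0.567196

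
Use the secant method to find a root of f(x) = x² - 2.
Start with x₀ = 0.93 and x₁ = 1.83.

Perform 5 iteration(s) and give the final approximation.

f(x) = x² - 2
x₀ = 0.93, x₁ = 1.83

Secant formula: x_{n+1} = x_n - f(x_n)(x_n - x_{n-1})/(f(x_n) - f(x_{n-1}))

Iteration 1:
  f(0.930000) = -1.135100
  f(1.830000) = 1.348900
  x_2 = 1.830000 - 1.348900×(1.830000 - 0.930000)/(1.348900 - (-1.135100))
       = 1.341268
Iteration 2:
  f(1.830000) = 1.348900
  f(1.341268) = -0.201000
  x_3 = 1.341268 - (-0.201000)×(1.341268 - 1.830000)/(-0.201000 - 1.348900)
       = 1.404650
Iteration 3:
  f(1.341268) = -0.201000
  f(1.404650) = -0.026959
  x_4 = 1.404650 - (-0.026959)×(1.404650 - 1.341268)/(-0.026959 - (-0.201000))
       = 1.414468
Iteration 4:
  f(1.404650) = -0.026959
  f(1.414468) = 0.000719
  x_5 = 1.414468 - 0.000719×(1.414468 - 1.404650)/(0.000719 - (-0.026959))
       = 1.414213
Iteration 5:
  f(1.414468) = 0.000719
  f(1.414213) = -0.000002
  x_6 = 1.414213 - (-0.000002)×(1.414213 - 1.414468)/(-0.000002 - 0.000719)
       = 1.414214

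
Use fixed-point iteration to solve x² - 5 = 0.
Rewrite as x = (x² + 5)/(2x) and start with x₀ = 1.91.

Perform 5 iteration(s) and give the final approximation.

Equation: x² - 5 = 0
Fixed-point form: x = (x² + 5)/(2x)
x₀ = 1.91

x_1 = g(1.910000) = 2.263901
x_2 = g(2.263901) = 2.236239
x_3 = g(2.236239) = 2.236068
x_4 = g(2.236068) = 2.236068
x_5 = g(2.236068) = 2.236068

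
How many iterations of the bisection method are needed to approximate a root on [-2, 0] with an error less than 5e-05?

We need (b-a)/2^n ≤ 5e-05
(0 - (-2))/2^n ≤ 5e-05
2/2^n ≤ 5e-05
2^n ≥ 40000
n ≥ log₂(40000) = 15.29
n ≥ 16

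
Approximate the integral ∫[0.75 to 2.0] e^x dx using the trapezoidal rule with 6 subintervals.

f(x) = e^x
a = 0.75, b = 2.0, n = 6
h = (b - a)/n = 0.208333

Trapezoidal rule: (h/2)[f(x₀) + 2f(x₁) + 2f(x₂) + ... + f(xₙ)]

x_0 = 0.7500, f(x_0) = 2.117000, coefficient = 1
x_1 = 0.9583, f(x_1) = 2.607347, coefficient = 2
x_2 = 1.1667, f(x_2) = 3.211271, coefficient = 2
x_3 = 1.3750, f(x_3) = 3.955077, coefficient = 2
x_4 = 1.5833, f(x_4) = 4.871166, coefficient = 2
x_5 = 1.7917, f(x_5) = 5.999443, coefficient = 2
x_6 = 2.0000, f(x_6) = 7.389056, coefficient = 1

I ≈ (0.208333/2) × 50.794664 = 5.291111
Exact value: 5.272056
Error: 0.019055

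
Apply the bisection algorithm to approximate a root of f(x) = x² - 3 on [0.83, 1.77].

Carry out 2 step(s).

f(x) = x² - 3
Initial interval: [0.83, 1.77]

Iteration 1:
  c_1 = (0.830000 + 1.770000)/2 = 1.300000
  f(c_1) = f(1.300000) = -1.310000
  f(a) × f(c) ≥ 0, new interval: [1.300000, 1.770000]
Iteration 2:
  c_2 = (1.300000 + 1.770000)/2 = 1.535000
  f(c_2) = f(1.535000) = -0.643775
  f(a) × f(c) ≥ 0, new interval: [1.535000, 1.770000]

After 2 iteration(s), the approximation is c_2 = 1.535000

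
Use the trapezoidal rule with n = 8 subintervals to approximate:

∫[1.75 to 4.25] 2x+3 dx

f(x) = 2x+3
a = 1.75, b = 4.25, n = 8
h = (b - a)/n = 0.312500

Trapezoidal rule: (h/2)[f(x₀) + 2f(x₁) + 2f(x₂) + ... + f(xₙ)]

x_0 = 1.7500, f(x_0) = 6.500000, coefficient = 1
x_1 = 2.0625, f(x_1) = 7.125000, coefficient = 2
x_2 = 2.3750, f(x_2) = 7.750000, coefficient = 2
x_3 = 2.6875, f(x_3) = 8.375000, coefficient = 2
x_4 = 3.0000, f(x_4) = 9.000000, coefficient = 2
x_5 = 3.3125, f(x_5) = 9.625000, coefficient = 2
x_6 = 3.6250, f(x_6) = 10.250000, coefficient = 2
x_7 = 3.9375, f(x_7) = 10.875000, coefficient = 2
x_8 = 4.2500, f(x_8) = 11.500000, coefficient = 1

I ≈ (0.312500/2) × 144.000000 = 22.500000
Exact value: 22.500000
Error: 0.000000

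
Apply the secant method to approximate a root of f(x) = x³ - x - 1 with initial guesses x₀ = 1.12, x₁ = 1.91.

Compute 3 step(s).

f(x) = x³ - x - 1
x₀ = 1.12, x₁ = 1.91

Secant formula: x_{n+1} = x_n - f(x_n)(x_n - x_{n-1})/(f(x_n) - f(x_{n-1}))

Iteration 1:
  f(1.120000) = -0.715072
  f(1.910000) = 4.057871
  x_2 = 1.910000 - 4.057871×(1.910000 - 1.120000)/(4.057871 - (-0.715072))
       = 1.238356
Iteration 2:
  f(1.910000) = 4.057871
  f(1.238356) = -0.339305
  x_3 = 1.238356 - (-0.339305)×(1.238356 - 1.910000)/(-0.339305 - 4.057871)
       = 1.290183
Iteration 3:
  f(1.238356) = -0.339305
  f(1.290183) = -0.142580
  x_4 = 1.290183 - (-0.142580)×(1.290183 - 1.238356)/(-0.142580 - (-0.339305))
       = 1.327746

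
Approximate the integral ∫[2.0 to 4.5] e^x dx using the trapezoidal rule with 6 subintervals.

f(x) = e^x
a = 2.0, b = 4.5, n = 6
h = (b - a)/n = 0.416667

Trapezoidal rule: (h/2)[f(x₀) + 2f(x₁) + 2f(x₂) + ... + f(xₙ)]

x_0 = 2.0000, f(x_0) = 7.389056, coefficient = 1
x_1 = 2.4167, f(x_1) = 11.208436, coefficient = 2
x_2 = 2.8333, f(x_2) = 17.002040, coefficient = 2
x_3 = 3.2500, f(x_3) = 25.790340, coefficient = 2
x_4 = 3.6667, f(x_4) = 39.121284, coefficient = 2
x_5 = 4.0833, f(x_5) = 59.342950, coefficient = 2
x_6 = 4.5000, f(x_6) = 90.017131, coefficient = 1

I ≈ (0.416667/2) × 402.336287 = 83.820060
Exact value: 82.628075
Error: 1.191985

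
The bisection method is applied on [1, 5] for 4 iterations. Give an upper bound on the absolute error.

Bisection error bound: |error| ≤ (b-a)/2^n
|error| ≤ (5 - 1)/2^4 = 4/2^4
|error| ≤ 0.2500000000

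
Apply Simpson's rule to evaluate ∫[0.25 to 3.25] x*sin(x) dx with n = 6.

f(x) = x*sin(x)
a = 0.25, b = 3.25, n = 6
h = (b - a)/n = 0.500000

Simpson's rule: (h/3)[f(x₀) + 4f(x₁) + 2f(x₂) + ... + f(xₙ)]

x_0 = 0.2500, f(x_0) = 0.061851, coefficient = 1
x_1 = 0.7500, f(x_1) = 0.511229, coefficient = 4
x_2 = 1.2500, f(x_2) = 1.186231, coefficient = 2
x_3 = 1.7500, f(x_3) = 1.721975, coefficient = 4
x_4 = 2.2500, f(x_4) = 1.750665, coefficient = 2
x_5 = 2.7500, f(x_5) = 1.049568, coefficient = 4
x_6 = 3.2500, f(x_6) = -0.351634, coefficient = 1

I ≈ (0.500000/3) × 18.715097 = 3.119183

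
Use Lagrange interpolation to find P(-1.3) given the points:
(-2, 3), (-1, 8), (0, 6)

Lagrange interpolation formula:
P(x) = Σ yᵢ × Lᵢ(x)
where Lᵢ(x) = Π_{j≠i} (x - xⱼ)/(xᵢ - xⱼ)

L_0(-1.3) = (-1.3 - (-1))/(-2 - (-1)) × (-1.3 - 0)/(-2 - 0) = 0.195000
L_1(-1.3) = (-1.3 - (-2))/(-1 - (-2)) × (-1.3 - 0)/(-1 - 0) = 0.910000
L_2(-1.3) = (-1.3 - (-2))/(0 - (-2)) × (-1.3 - (-1))/(0 - (-1)) = -0.105000

P(-1.3) = 3×L_0(-1.3) + 8×L_1(-1.3) + 6×L_2(-1.3)
P(-1.3) = 7.235000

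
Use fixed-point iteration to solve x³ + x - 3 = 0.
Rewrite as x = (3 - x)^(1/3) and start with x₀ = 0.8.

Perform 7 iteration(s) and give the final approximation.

Equation: x³ + x - 3 = 0
Fixed-point form: x = (3 - x)^(1/3)
x₀ = 0.8

x_1 = g(0.800000) = 1.300591
x_2 = g(1.300591) = 1.193345
x_3 = g(1.193345) = 1.217938
x_4 = g(1.217938) = 1.212386
x_5 = g(1.212386) = 1.213644
x_6 = g(1.213644) = 1.213359
x_7 = g(1.213359) = 1.213424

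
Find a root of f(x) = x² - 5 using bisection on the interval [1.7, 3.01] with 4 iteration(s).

f(x) = x² - 5
Initial interval: [1.7, 3.01]

Iteration 1:
  c_1 = (1.700000 + 3.010000)/2 = 2.355000
  f(c_1) = f(2.355000) = 0.546025
  f(a) × f(c) < 0, new interval: [1.700000, 2.355000]
Iteration 2:
  c_2 = (1.700000 + 2.355000)/2 = 2.027500
  f(c_2) = f(2.027500) = -0.889244
  f(a) × f(c) ≥ 0, new interval: [2.027500, 2.355000]
Iteration 3:
  c_3 = (2.027500 + 2.355000)/2 = 2.191250
  f(c_3) = f(2.191250) = -0.198423
  f(a) × f(c) ≥ 0, new interval: [2.191250, 2.355000]
Iteration 4:
  c_4 = (2.191250 + 2.355000)/2 = 2.273125
  f(c_4) = f(2.273125) = 0.167097
  f(a) × f(c) < 0, new interval: [2.191250, 2.273125]

After 4 iteration(s), the approximation is c_4 = 2.273125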